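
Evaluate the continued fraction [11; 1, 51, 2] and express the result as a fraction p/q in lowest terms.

1258/105

Start with 2.
51 + 1/(2/1) = 51 + 1/2 = 103/2
1 + 1/(103/2) = 1 + 2/103 = 105/103
11 + 1/(105/103) = 11 + 103/105 = 1258/105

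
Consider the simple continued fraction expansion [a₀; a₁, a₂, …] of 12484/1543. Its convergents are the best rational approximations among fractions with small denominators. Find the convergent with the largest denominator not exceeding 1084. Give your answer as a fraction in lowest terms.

List convergents until the denominator exceeds the bound:
a_0 = 8: 8/1  (≤ bound)
a_1 = 11: 89/11  (≤ bound)
a_2 = 46: 4102/507  (≤ bound)
a_3 = 1: 4191/518  (≤ bound)
a_4 = 2: 12484/1543  (> 1084, stop)

4191/518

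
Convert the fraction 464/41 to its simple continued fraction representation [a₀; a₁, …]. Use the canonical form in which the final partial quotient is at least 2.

464 = 11·41 + 13, so a_0 = 11
41 = 3·13 + 2, so a_1 = 3
13 = 6·2 + 1, so a_2 = 6
2 = 2·1 + 0, so a_3 = 2

[11; 3, 6, 2]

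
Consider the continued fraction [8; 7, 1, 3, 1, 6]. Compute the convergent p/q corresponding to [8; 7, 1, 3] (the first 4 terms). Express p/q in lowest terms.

252/31

Start with 3.
1 + 1/(3/1) = 1 + 1/3 = 4/3
7 + 1/(4/3) = 7 + 3/4 = 31/4
8 + 1/(31/4) = 8 + 4/31 = 252/31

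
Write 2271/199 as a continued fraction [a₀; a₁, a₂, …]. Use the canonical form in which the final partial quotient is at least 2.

⌊2271/199⌋ = 11, remainder 82
⌊199/82⌋ = 2, remainder 35
⌊82/35⌋ = 2, remainder 12
⌊35/12⌋ = 2, remainder 11
⌊12/11⌋ = 1, remainder 1
⌊11/1⌋ = 11, remainder 0

[11; 2, 2, 2, 1, 11]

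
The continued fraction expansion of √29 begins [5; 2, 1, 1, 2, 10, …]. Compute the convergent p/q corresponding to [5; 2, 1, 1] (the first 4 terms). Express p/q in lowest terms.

27/5

Compute successive convergents:
a_0 = 5: 5/1
a_1 = 2: 11/2
a_2 = 1: 16/3
a_3 = 1: 27/5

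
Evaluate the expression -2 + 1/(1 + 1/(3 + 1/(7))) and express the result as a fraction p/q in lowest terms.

Start with 7.
3 + 1/(7/1) = 3 + 1/7 = 22/7
1 + 1/(22/7) = 1 + 7/22 = 29/22
-2 + 1/(29/22) = -2 + 22/29 = -36/29

-36/29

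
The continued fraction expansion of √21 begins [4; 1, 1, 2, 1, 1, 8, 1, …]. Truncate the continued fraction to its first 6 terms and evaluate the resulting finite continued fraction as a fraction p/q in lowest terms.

Work from the innermost term outward:
Start with 1.
1 + 1/(1/1) = 1 + 1/1 = 2/1
2 + 1/(2/1) = 2 + 1/2 = 5/2
1 + 1/(5/2) = 1 + 2/5 = 7/5
1 + 1/(7/5) = 1 + 5/7 = 12/7
4 + 1/(12/7) = 4 + 7/12 = 55/12

55/12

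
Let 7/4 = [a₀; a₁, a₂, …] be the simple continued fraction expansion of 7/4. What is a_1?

1

Run the Euclidean algorithm, recording each quotient:
7 = 1·4 + 3, so a_0 = 1
4 = 1·3 + 1, so a_1 = 1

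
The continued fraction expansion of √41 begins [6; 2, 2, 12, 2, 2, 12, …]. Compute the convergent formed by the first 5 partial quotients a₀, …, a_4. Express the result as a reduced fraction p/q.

Start with 2.
12 + 1/(2/1) = 12 + 1/2 = 25/2
2 + 1/(25/2) = 2 + 2/25 = 52/25
2 + 1/(52/25) = 2 + 25/52 = 129/52
6 + 1/(129/52) = 6 + 52/129 = 826/129

826/129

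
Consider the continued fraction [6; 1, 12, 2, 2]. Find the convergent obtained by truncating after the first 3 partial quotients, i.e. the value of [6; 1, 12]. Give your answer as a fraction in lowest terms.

a_0 = 6: 6/1
a_1 = 1: 7/1
a_2 = 12: 90/13

90/13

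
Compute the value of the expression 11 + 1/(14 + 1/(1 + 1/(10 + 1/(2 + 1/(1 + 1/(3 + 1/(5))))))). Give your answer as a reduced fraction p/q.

a_0 = 11: 11/1
a_1 = 14: 155/14
a_2 = 1: 166/15
a_3 = 10: 1815/164
a_4 = 2: 3796/343
a_5 = 1: 5611/507
a_6 = 3: 20629/1864
a_7 = 5: 108756/9827

108756/9827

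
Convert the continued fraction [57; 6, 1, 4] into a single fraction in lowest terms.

1943/34

Start with 4.
1 + 1/(4/1) = 1 + 1/4 = 5/4
6 + 1/(5/4) = 6 + 4/5 = 34/5
57 + 1/(34/5) = 57 + 5/34 = 1943/34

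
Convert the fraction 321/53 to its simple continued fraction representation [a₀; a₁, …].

[6; 17, 1, 2]

321 ÷ 53 → quotient 6, remainder 3
53 ÷ 3 → quotient 17, remainder 2
3 ÷ 2 → quotient 1, remainder 1
2 ÷ 1 → quotient 2, remainder 0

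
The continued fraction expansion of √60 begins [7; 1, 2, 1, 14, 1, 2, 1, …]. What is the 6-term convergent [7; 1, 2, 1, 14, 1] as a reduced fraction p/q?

Start with 1.
14 + 1/(1/1) = 14 + 1/1 = 15/1
1 + 1/(15/1) = 1 + 1/15 = 16/15
2 + 1/(16/15) = 2 + 15/16 = 47/16
1 + 1/(47/16) = 1 + 16/47 = 63/47
7 + 1/(63/47) = 7 + 47/63 = 488/63

488/63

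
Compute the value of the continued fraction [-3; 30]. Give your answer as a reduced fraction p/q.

a_0 = -3: -3/1
a_1 = 30: -89/30

-89/30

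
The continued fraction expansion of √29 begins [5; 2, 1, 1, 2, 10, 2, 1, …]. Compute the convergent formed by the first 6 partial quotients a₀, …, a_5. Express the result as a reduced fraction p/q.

727/135

a_0 = 5: 5/1
a_1 = 2: 11/2
a_2 = 1: 16/3
a_3 = 1: 27/5
a_4 = 2: 70/13
a_5 = 10: 727/135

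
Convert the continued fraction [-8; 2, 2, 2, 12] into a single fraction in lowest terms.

Start with 12.
2 + 1/(12/1) = 2 + 1/12 = 25/12
2 + 1/(25/12) = 2 + 12/25 = 62/25
2 + 1/(62/25) = 2 + 25/62 = 149/62
-8 + 1/(149/62) = -8 + 62/149 = -1130/149

-1130/149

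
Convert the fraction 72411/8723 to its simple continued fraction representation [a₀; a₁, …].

[8; 3, 3, 8, 2, 1, 33]

⌊72411/8723⌋ = 8, remainder 2627
⌊8723/2627⌋ = 3, remainder 842
⌊2627/842⌋ = 3, remainder 101
⌊842/101⌋ = 8, remainder 34
⌊101/34⌋ = 2, remainder 33
⌊34/33⌋ = 1, remainder 1
⌊33/1⌋ = 33, remainder 0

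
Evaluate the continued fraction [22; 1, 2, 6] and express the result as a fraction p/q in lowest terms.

Start with 6.
2 + 1/(6/1) = 2 + 1/6 = 13/6
1 + 1/(13/6) = 1 + 6/13 = 19/13
22 + 1/(19/13) = 22 + 13/19 = 431/19

431/19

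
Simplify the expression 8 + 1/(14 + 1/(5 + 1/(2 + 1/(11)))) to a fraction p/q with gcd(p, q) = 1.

14422/1787

a_0 = 8: 8/1
a_1 = 14: 113/14
a_2 = 5: 573/71
a_3 = 2: 1259/156
a_4 = 11: 14422/1787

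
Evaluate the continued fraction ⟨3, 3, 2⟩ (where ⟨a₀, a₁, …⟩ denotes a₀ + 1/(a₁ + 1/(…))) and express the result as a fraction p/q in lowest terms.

23/7

Collapse the nested fraction from the inside out:
Start with 2.
3 + 1/(2/1) = 3 + 1/2 = 7/2
3 + 1/(7/2) = 3 + 2/7 = 23/7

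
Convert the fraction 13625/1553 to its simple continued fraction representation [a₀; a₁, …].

[8; 1, 3, 2, 2, 2, 1, 20]

⌊13625/1553⌋ = 8, remainder 1201
⌊1553/1201⌋ = 1, remainder 352
⌊1201/352⌋ = 3, remainder 145
⌊352/145⌋ = 2, remainder 62
⌊145/62⌋ = 2, remainder 21
⌊62/21⌋ = 2, remainder 20
⌊21/20⌋ = 1, remainder 1
⌊20/1⌋ = 20, remainder 0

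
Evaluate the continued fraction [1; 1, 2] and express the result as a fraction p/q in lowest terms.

Compute successive convergents:
a_0 = 1: 1/1
a_1 = 1: 2/1
a_2 = 2: 5/3

5/3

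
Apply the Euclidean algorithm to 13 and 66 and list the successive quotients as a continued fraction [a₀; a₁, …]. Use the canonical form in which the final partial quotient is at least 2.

[0; 5, 13]

Apply division with remainder until the remainder is 0:
13 = 0·66 + 13, so a_0 = 0
66 = 5·13 + 1, so a_1 = 5
13 = 13·1 + 0, so a_2 = 13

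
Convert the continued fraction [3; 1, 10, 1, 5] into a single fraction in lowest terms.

Collapse the nested fraction from the inside out:
Start with 5.
1 + 1/(5/1) = 1 + 1/5 = 6/5
10 + 1/(6/5) = 10 + 5/6 = 65/6
1 + 1/(65/6) = 1 + 6/65 = 71/65
3 + 1/(71/65) = 3 + 65/71 = 278/71

278/71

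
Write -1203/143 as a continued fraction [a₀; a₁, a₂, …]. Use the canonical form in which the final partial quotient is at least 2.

[-9; 1, 1, 2, 2, 1, 3, 2]

-1203 ÷ 143 → quotient -9, remainder 84
143 ÷ 84 → quotient 1, remainder 59
84 ÷ 59 → quotient 1, remainder 25
59 ÷ 25 → quotient 2, remainder 9
25 ÷ 9 → quotient 2, remainder 7
9 ÷ 7 → quotient 1, remainder 2
7 ÷ 2 → quotient 3, remainder 1
2 ÷ 1 → quotient 2, remainder 0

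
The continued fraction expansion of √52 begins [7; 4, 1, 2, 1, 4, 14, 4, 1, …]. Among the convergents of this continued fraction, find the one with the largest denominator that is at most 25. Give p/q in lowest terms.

137/19

a_0 = 7: 7/1  (≤ bound)
a_1 = 4: 29/4  (≤ bound)
a_2 = 1: 36/5  (≤ bound)
a_3 = 2: 101/14  (≤ bound)
a_4 = 1: 137/19  (≤ bound)
a_5 = 4: 649/90  (> 25, stop)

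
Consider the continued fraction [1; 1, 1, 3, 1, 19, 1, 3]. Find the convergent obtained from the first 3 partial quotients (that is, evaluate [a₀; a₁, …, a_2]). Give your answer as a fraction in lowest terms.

3/2

a_0 = 1: 1/1
a_1 = 1: 2/1
a_2 = 1: 3/2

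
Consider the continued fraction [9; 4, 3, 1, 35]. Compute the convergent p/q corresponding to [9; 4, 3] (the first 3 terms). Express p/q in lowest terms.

120/13

Compute successive convergents:
a_0 = 9: 9/1
a_1 = 4: 37/4
a_2 = 3: 120/13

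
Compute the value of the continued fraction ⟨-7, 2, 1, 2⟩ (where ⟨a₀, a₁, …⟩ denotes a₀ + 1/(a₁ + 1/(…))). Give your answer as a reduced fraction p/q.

Use the convergent recurrence hₖ = aₖ·hₖ₋₁ + hₖ₋₂ (and likewise for the denominators kₖ):
a_0 = -7: -7/1
a_1 = 2: -13/2
a_2 = 1: -20/3
a_3 = 2: -53/8

-53/8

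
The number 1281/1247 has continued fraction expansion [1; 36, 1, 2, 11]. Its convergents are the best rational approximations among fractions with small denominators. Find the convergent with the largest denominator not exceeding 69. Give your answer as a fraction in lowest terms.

38/37

a_0 = 1: 1/1  (≤ bound)
a_1 = 36: 37/36  (≤ bound)
a_2 = 1: 38/37  (≤ bound)
a_3 = 2: 113/110  (> 69, stop)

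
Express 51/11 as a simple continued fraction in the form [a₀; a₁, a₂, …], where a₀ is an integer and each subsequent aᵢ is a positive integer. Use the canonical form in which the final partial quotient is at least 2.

[4; 1, 1, 1, 3]

51 = 4·11 + 7, so a_0 = 4
11 = 1·7 + 4, so a_1 = 1
7 = 1·4 + 3, so a_2 = 1
4 = 1·3 + 1, so a_3 = 1
3 = 3·1 + 0, so a_4 = 3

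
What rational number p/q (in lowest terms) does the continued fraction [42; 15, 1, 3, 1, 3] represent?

12619/300

a_0 = 42: 42/1
a_1 = 15: 631/15
a_2 = 1: 673/16
a_3 = 3: 2650/63
a_4 = 1: 3323/79
a_5 = 3: 12619/300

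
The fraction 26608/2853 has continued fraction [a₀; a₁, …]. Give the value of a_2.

Run the Euclidean algorithm, recording each quotient:
⌊26608/2853⌋ = 9, remainder 931
⌊2853/931⌋ = 3, remainder 60
⌊931/60⌋ = 15, remainder 31

15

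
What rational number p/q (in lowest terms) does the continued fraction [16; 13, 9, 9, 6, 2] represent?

a_0 = 16: 16/1
a_1 = 13: 209/13
a_2 = 9: 1897/118
a_3 = 9: 17282/1075
a_4 = 6: 105589/6568
a_5 = 2: 228460/14211

228460/14211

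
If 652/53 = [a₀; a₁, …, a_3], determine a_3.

652 ÷ 53 → quotient 12, remainder 16
53 ÷ 16 → quotient 3, remainder 5
16 ÷ 5 → quotient 3, remainder 1
5 ÷ 1 → quotient 5, remainder 0

5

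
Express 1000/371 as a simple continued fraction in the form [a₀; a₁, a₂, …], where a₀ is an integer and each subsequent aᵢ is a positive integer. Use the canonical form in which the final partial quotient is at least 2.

⌊1000/371⌋ = 2, remainder 258
⌊371/258⌋ = 1, remainder 113
⌊258/113⌋ = 2, remainder 32
⌊113/32⌋ = 3, remainder 17
⌊32/17⌋ = 1, remainder 15
⌊17/15⌋ = 1, remainder 2
⌊15/2⌋ = 7, remainder 1
⌊2/1⌋ = 2, remainder 0

[2; 1, 2, 3, 1, 1, 7, 2]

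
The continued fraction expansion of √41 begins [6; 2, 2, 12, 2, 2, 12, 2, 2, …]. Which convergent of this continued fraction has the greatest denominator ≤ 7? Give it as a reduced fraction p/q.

32/5

List convergents until the denominator exceeds the bound:
a_0 = 6: 6/1  (≤ bound)
a_1 = 2: 13/2  (≤ bound)
a_2 = 2: 32/5  (≤ bound)
a_3 = 12: 397/62  (> 7, stop)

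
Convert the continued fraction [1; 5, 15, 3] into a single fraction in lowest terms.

Start with 3.
15 + 1/(3/1) = 15 + 1/3 = 46/3
5 + 1/(46/3) = 5 + 3/46 = 233/46
1 + 1/(233/46) = 1 + 46/233 = 279/233

279/233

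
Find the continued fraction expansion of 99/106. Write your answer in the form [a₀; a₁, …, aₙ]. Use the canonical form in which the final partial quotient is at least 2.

[0; 1, 14, 7]

⌊99/106⌋ = 0, remainder 99
⌊106/99⌋ = 1, remainder 7
⌊99/7⌋ = 14, remainder 1
⌊7/1⌋ = 7, remainder 0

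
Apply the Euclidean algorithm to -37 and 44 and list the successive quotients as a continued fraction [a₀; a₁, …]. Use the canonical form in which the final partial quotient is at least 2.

-37 = -1·44 + 7, so a_0 = -1
44 = 6·7 + 2, so a_1 = 6
7 = 3·2 + 1, so a_2 = 3
2 = 2·1 + 0, so a_3 = 2

[-1; 6, 3, 2]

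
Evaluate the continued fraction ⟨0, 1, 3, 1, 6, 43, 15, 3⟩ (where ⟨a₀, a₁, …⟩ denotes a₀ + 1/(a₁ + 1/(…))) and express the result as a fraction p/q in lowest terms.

Build up convergents one term at a time:
a_0 = 0: 0/1
a_1 = 1: 1/1
a_2 = 3: 3/4
a_3 = 1: 4/5
a_4 = 6: 27/34
a_5 = 43: 1165/1467
a_6 = 15: 17502/22039
a_7 = 3: 53671/67584

53671/67584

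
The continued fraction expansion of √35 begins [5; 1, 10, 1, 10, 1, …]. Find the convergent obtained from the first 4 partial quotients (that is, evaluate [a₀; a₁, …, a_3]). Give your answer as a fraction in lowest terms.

Starting at the tail and folding back:
Start with 1.
10 + 1/(1/1) = 10 + 1/1 = 11/1
1 + 1/(11/1) = 1 + 1/11 = 12/11
5 + 1/(12/11) = 5 + 11/12 = 71/12

71/12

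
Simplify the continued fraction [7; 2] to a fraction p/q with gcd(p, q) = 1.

15/2

a_0 = 7: 7/1
a_1 = 2: 15/2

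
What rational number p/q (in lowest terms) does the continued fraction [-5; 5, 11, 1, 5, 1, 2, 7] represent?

a_0 = -5: -5/1
a_1 = 5: -24/5
a_2 = 11: -269/56
a_3 = 1: -293/61
a_4 = 5: -1734/361
a_5 = 1: -2027/422
a_6 = 2: -5788/1205
a_7 = 7: -42543/8857

-42543/8857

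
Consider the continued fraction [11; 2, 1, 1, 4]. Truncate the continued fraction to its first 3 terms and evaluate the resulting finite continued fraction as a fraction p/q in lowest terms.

34/3

a_0 = 11: 11/1
a_1 = 2: 23/2
a_2 = 1: 34/3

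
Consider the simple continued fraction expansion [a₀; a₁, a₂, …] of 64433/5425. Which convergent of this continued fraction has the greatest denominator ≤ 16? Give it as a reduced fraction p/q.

95/8

List convergents until the denominator exceeds the bound:
a_0 = 11: 11/1  (≤ bound)
a_1 = 1: 12/1  (≤ bound)
a_2 = 7: 95/8  (≤ bound)
a_3 = 7: 677/57  (> 16, stop)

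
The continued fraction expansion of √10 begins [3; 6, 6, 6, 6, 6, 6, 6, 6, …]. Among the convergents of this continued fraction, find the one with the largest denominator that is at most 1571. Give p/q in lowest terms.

4443/1405

a_0 = 3: 3/1  (≤ bound)
a_1 = 6: 19/6  (≤ bound)
a_2 = 6: 117/37  (≤ bound)
a_3 = 6: 721/228  (≤ bound)
a_4 = 6: 4443/1405  (≤ bound)
a_5 = 6: 27379/8658  (> 1571, stop)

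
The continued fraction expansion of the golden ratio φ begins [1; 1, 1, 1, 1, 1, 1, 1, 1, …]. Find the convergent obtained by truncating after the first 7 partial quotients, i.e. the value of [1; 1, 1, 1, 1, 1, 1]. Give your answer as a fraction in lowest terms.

Start with 1.
1 + 1/(1/1) = 1 + 1/1 = 2/1
1 + 1/(2/1) = 1 + 1/2 = 3/2
1 + 1/(3/2) = 1 + 2/3 = 5/3
1 + 1/(5/3) = 1 + 3/5 = 8/5
1 + 1/(8/5) = 1 + 5/8 = 13/8
1 + 1/(13/8) = 1 + 8/13 = 21/13

21/13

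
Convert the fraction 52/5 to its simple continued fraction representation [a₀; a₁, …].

[10; 2, 2]

52 = 10·5 + 2, so a_0 = 10
5 = 2·2 + 1, so a_1 = 2
2 = 2·1 + 0, so a_2 = 2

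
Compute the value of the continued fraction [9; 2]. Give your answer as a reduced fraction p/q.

Compute successive convergents:
a_0 = 9: 9/1
a_1 = 2: 19/2

19/2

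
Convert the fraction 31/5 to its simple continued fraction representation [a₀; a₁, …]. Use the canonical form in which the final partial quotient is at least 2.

⌊31/5⌋ = 6, remainder 1
⌊5/1⌋ = 5, remainder 0

[6; 5]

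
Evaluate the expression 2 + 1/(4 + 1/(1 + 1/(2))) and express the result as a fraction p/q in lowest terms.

a_0 = 2: 2/1
a_1 = 4: 9/4
a_2 = 1: 11/5
a_3 = 2: 31/14

31/14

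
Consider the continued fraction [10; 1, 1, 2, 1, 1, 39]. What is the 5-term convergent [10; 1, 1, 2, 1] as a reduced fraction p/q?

74/7

Start with 1.
2 + 1/(1/1) = 2 + 1/1 = 3/1
1 + 1/(3/1) = 1 + 1/3 = 4/3
1 + 1/(4/3) = 1 + 3/4 = 7/4
10 + 1/(7/4) = 10 + 4/7 = 74/7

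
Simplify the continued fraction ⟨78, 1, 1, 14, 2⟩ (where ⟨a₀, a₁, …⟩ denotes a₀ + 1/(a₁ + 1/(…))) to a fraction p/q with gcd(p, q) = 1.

4711/60

a_0 = 78: 78/1
a_1 = 1: 79/1
a_2 = 1: 157/2
a_3 = 14: 2277/29
a_4 = 2: 4711/60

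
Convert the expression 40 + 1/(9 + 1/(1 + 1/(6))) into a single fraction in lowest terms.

Start with 6.
1 + 1/(6/1) = 1 + 1/6 = 7/6
9 + 1/(7/6) = 9 + 6/7 = 69/7
40 + 1/(69/7) = 40 + 7/69 = 2767/69

2767/69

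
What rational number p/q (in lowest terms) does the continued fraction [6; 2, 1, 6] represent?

127/20

Use the convergent recurrence hₖ = aₖ·hₖ₋₁ + hₖ₋₂ (and likewise for the denominators kₖ):
a_0 = 6: 6/1
a_1 = 2: 13/2
a_2 = 1: 19/3
a_3 = 6: 127/20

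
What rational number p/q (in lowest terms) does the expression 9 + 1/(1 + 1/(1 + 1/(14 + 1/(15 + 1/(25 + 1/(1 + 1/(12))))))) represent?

Start with 12.
1 + 1/(12/1) = 1 + 1/12 = 13/12
25 + 1/(13/12) = 25 + 12/13 = 337/13
15 + 1/(337/13) = 15 + 13/337 = 5068/337
14 + 1/(5068/337) = 14 + 337/5068 = 71289/5068
1 + 1/(71289/5068) = 1 + 5068/71289 = 76357/71289
1 + 1/(76357/71289) = 1 + 71289/76357 = 147646/76357
9 + 1/(147646/76357) = 9 + 76357/147646 = 1405171/147646

1405171/147646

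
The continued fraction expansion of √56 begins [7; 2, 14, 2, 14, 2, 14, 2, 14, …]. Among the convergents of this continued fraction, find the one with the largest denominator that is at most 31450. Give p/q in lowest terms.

194873/26041

a_0 = 7: 7/1  (≤ bound)
a_1 = 2: 15/2  (≤ bound)
a_2 = 14: 217/29  (≤ bound)
a_3 = 2: 449/60  (≤ bound)
a_4 = 14: 6503/869  (≤ bound)
a_5 = 2: 13455/1798  (≤ bound)
a_6 = 14: 194873/26041  (≤ bound)
a_7 = 2: 403201/53880  (> 31450, stop)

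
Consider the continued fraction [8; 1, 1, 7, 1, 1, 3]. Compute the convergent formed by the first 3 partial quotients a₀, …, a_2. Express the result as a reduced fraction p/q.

17/2

Build up convergents one term at a time:
a_0 = 8: 8/1
a_1 = 1: 9/1
a_2 = 1: 17/2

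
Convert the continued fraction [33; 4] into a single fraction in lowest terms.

Use the convergent recurrence hₖ = aₖ·hₖ₋₁ + hₖ₋₂ (and likewise for the denominators kₖ):
a_0 = 33: 33/1
a_1 = 4: 133/4

133/4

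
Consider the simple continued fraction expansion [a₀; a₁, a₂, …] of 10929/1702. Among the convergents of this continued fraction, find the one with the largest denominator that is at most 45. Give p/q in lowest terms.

a_0 = 6: 6/1  (≤ bound)
a_1 = 2: 13/2  (≤ bound)
a_2 = 2: 32/5  (≤ bound)
a_3 = 1: 45/7  (≤ bound)
a_4 = 2: 122/19  (≤ bound)
a_5 = 12: 1509/235  (> 45, stop)

122/19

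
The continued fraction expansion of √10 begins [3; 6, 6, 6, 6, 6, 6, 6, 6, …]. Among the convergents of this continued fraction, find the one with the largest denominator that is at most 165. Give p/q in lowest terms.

117/37

a_0 = 3: 3/1  (≤ bound)
a_1 = 6: 19/6  (≤ bound)
a_2 = 6: 117/37  (≤ bound)
a_3 = 6: 721/228  (> 165, stop)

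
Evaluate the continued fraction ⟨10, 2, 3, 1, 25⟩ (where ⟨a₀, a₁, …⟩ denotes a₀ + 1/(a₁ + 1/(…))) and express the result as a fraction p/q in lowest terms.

2423/232

Collapse the nested fraction from the inside out:
Start with 25.
1 + 1/(25/1) = 1 + 1/25 = 26/25
3 + 1/(26/25) = 3 + 25/26 = 103/26
2 + 1/(103/26) = 2 + 26/103 = 232/103
10 + 1/(232/103) = 10 + 103/232 = 2423/232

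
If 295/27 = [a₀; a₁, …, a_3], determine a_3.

2

295 = 10·27 + 25, so a_0 = 10
27 = 1·25 + 2, so a_1 = 1
25 = 12·2 + 1, so a_2 = 12
2 = 2·1 + 0, so a_3 = 2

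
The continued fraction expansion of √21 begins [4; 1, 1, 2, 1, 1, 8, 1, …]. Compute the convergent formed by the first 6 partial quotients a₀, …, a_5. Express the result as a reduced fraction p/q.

Start with 1.
1 + 1/(1/1) = 1 + 1/1 = 2/1
2 + 1/(2/1) = 2 + 1/2 = 5/2
1 + 1/(5/2) = 1 + 2/5 = 7/5
1 + 1/(7/5) = 1 + 5/7 = 12/7
4 + 1/(12/7) = 4 + 7/12 = 55/12

55/12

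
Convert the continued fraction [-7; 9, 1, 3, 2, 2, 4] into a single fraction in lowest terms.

a_0 = -7: -7/1
a_1 = 9: -62/9
a_2 = 1: -69/10
a_3 = 3: -269/39
a_4 = 2: -607/88
a_5 = 2: -1483/215
a_6 = 4: -6539/948

-6539/948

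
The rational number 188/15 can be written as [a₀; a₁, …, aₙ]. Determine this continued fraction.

⌊188/15⌋ = 12, remainder 8
⌊15/8⌋ = 1, remainder 7
⌊8/7⌋ = 1, remainder 1
⌊7/1⌋ = 7, remainder 0

[12; 1, 1, 7]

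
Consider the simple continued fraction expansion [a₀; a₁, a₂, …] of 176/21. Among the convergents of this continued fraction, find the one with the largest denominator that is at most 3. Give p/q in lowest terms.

a_0 = 8: 8/1  (≤ bound)
a_1 = 2: 17/2  (≤ bound)
a_2 = 1: 25/3  (≤ bound)
a_3 = 1: 42/5  (> 3, stop)

25/3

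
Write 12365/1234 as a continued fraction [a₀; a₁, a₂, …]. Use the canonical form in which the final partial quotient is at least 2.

[10; 49, 2, 1, 3, 2]

Run the Euclidean algorithm, recording each quotient:
⌊12365/1234⌋ = 10, remainder 25
⌊1234/25⌋ = 49, remainder 9
⌊25/9⌋ = 2, remainder 7
⌊9/7⌋ = 1, remainder 2
⌊7/2⌋ = 3, remainder 1
⌊2/1⌋ = 2, remainder 0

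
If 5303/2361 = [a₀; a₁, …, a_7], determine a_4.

2

⌊5303/2361⌋ = 2, remainder 581
⌊2361/581⌋ = 4, remainder 37
⌊581/37⌋ = 15, remainder 26
⌊37/26⌋ = 1, remainder 11
⌊26/11⌋ = 2, remainder 4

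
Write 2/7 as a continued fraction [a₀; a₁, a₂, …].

[0; 3, 2]

⌊2/7⌋ = 0, remainder 2
⌊7/2⌋ = 3, remainder 1
⌊2/1⌋ = 2, remainder 0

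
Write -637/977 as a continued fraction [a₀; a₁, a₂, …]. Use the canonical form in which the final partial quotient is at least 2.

[-1; 2, 1, 6, 1, 9, 1, 3]

Repeatedly divide and take the remainder:
⌊-637/977⌋ = -1, remainder 340
⌊977/340⌋ = 2, remainder 297
⌊340/297⌋ = 1, remainder 43
⌊297/43⌋ = 6, remainder 39
⌊43/39⌋ = 1, remainder 4
⌊39/4⌋ = 9, remainder 3
⌊4/3⌋ = 1, remainder 1
⌊3/1⌋ = 3, remainder 0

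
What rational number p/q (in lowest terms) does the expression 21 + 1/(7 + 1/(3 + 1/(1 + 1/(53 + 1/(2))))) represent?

Compute successive convergents:
a_0 = 21: 21/1
a_1 = 7: 148/7
a_2 = 3: 465/22
a_3 = 1: 613/29
a_4 = 53: 32954/1559
a_5 = 2: 66521/3147

66521/3147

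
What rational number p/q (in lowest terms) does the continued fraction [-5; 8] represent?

a_0 = -5: -5/1
a_1 = 8: -39/8

-39/8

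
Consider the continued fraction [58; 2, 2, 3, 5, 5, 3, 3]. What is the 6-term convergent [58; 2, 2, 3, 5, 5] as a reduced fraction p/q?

27278/467

a_0 = 58: 58/1
a_1 = 2: 117/2
a_2 = 2: 292/5
a_3 = 3: 993/17
a_4 = 5: 5257/90
a_5 = 5: 27278/467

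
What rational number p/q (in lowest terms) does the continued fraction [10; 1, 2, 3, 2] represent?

246/23

Compute successive convergents:
a_0 = 10: 10/1
a_1 = 1: 11/1
a_2 = 2: 32/3
a_3 = 3: 107/10
a_4 = 2: 246/23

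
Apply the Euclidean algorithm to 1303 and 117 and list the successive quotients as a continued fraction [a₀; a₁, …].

[11; 7, 3, 5]

Apply division with remainder until the remainder is 0:
⌊1303/117⌋ = 11, remainder 16
⌊117/16⌋ = 7, remainder 5
⌊16/5⌋ = 3, remainder 1
⌊5/1⌋ = 5, remainder 0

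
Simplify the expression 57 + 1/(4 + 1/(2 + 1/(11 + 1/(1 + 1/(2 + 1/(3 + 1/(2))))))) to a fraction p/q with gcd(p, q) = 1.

143802/2513

a_0 = 57: 57/1
a_1 = 4: 229/4
a_2 = 2: 515/9
a_3 = 11: 5894/103
a_4 = 1: 6409/112
a_5 = 2: 18712/327
a_6 = 3: 62545/1093
a_7 = 2: 143802/2513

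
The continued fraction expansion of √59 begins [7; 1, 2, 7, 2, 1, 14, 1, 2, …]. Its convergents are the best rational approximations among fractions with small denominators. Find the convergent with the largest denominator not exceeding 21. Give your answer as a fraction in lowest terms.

23/3

a_0 = 7: 7/1  (≤ bound)
a_1 = 1: 8/1  (≤ bound)
a_2 = 2: 23/3  (≤ bound)
a_3 = 7: 169/22  (> 21, stop)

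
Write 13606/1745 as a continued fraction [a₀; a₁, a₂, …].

[7; 1, 3, 1, 13, 6, 4]

Apply division with remainder until the remainder is 0:
13606 ÷ 1745 → quotient 7, remainder 1391
1745 ÷ 1391 → quotient 1, remainder 354
1391 ÷ 354 → quotient 3, remainder 329
354 ÷ 329 → quotient 1, remainder 25
329 ÷ 25 → quotient 13, remainder 4
25 ÷ 4 → quotient 6, remainder 1
4 ÷ 1 → quotient 4, remainder 0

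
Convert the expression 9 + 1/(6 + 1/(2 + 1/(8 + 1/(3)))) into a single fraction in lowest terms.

3140/343

a_0 = 9: 9/1
a_1 = 6: 55/6
a_2 = 2: 119/13
a_3 = 8: 1007/110
a_4 = 3: 3140/343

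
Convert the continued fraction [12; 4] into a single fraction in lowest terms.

49/4

Start with 4.
12 + 1/(4/1) = 12 + 1/4 = 49/4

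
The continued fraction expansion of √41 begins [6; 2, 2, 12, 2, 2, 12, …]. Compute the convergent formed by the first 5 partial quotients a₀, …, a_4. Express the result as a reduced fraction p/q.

826/129

Start with 2.
12 + 1/(2/1) = 12 + 1/2 = 25/2
2 + 1/(25/2) = 2 + 2/25 = 52/25
2 + 1/(52/25) = 2 + 25/52 = 129/52
6 + 1/(129/52) = 6 + 52/129 = 826/129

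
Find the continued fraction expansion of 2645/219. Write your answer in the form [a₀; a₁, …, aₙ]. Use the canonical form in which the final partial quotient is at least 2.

Apply division with remainder until the remainder is 0:
⌊2645/219⌋ = 12, remainder 17
⌊219/17⌋ = 12, remainder 15
⌊17/15⌋ = 1, remainder 2
⌊15/2⌋ = 7, remainder 1
⌊2/1⌋ = 2, remainder 0

[12; 12, 1, 7, 2]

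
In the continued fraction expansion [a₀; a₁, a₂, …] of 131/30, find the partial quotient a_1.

Repeatedly divide and take the remainder:
⌊131/30⌋ = 4, remainder 11
⌊30/11⌋ = 2, remainder 8

2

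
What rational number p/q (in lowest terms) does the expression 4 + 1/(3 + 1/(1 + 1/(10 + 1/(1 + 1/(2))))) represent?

583/137

Start with 2.
1 + 1/(2/1) = 1 + 1/2 = 3/2
10 + 1/(3/2) = 10 + 2/3 = 32/3
1 + 1/(32/3) = 1 + 3/32 = 35/32
3 + 1/(35/32) = 3 + 32/35 = 137/35
4 + 1/(137/35) = 4 + 35/137 = 583/137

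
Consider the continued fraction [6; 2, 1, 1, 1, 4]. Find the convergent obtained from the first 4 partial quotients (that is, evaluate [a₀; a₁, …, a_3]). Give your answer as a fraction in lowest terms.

Use the convergent recurrence hₖ = aₖ·hₖ₋₁ + hₖ₋₂ (and likewise for the denominators kₖ):
a_0 = 6: 6/1
a_1 = 2: 13/2
a_2 = 1: 19/3
a_3 = 1: 32/5

32/5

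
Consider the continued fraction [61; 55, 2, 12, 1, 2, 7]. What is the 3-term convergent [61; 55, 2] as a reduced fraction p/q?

6773/111

Build up convergents one term at a time:
a_0 = 61: 61/1
a_1 = 55: 3356/55
a_2 = 2: 6773/111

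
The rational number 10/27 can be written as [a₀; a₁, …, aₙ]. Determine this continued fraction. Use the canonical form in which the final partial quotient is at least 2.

[0; 2, 1, 2, 3]

⌊10/27⌋ = 0, remainder 10
⌊27/10⌋ = 2, remainder 7
⌊10/7⌋ = 1, remainder 3
⌊7/3⌋ = 2, remainder 1
⌊3/1⌋ = 3, remainder 0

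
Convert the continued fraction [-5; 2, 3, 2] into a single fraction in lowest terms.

Starting at the tail and folding back:
Start with 2.
3 + 1/(2/1) = 3 + 1/2 = 7/2
2 + 1/(7/2) = 2 + 2/7 = 16/7
-5 + 1/(16/7) = -5 + 7/16 = -73/16

-73/16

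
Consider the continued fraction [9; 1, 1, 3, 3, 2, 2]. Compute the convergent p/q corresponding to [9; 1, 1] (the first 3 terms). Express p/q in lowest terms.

Start with 1.
1 + 1/(1/1) = 1 + 1/1 = 2/1
9 + 1/(2/1) = 9 + 1/2 = 19/2

19/2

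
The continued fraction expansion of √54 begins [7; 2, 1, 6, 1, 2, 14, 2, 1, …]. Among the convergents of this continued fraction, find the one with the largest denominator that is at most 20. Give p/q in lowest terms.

a_0 = 7: 7/1  (≤ bound)
a_1 = 2: 15/2  (≤ bound)
a_2 = 1: 22/3  (≤ bound)
a_3 = 6: 147/20  (≤ bound)
a_4 = 1: 169/23  (> 20, stop)

147/20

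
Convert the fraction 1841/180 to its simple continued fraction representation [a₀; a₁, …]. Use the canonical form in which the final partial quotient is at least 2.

Apply division with remainder until the remainder is 0:
1841 = 10·180 + 41, so a_0 = 10
180 = 4·41 + 16, so a_1 = 4
41 = 2·16 + 9, so a_2 = 2
16 = 1·9 + 7, so a_3 = 1
9 = 1·7 + 2, so a_4 = 1
7 = 3·2 + 1, so a_5 = 3
2 = 2·1 + 0, so a_6 = 2

[10; 4, 2, 1, 1, 3, 2]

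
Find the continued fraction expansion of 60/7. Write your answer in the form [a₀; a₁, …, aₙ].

60 ÷ 7 → quotient 8, remainder 4
7 ÷ 4 → quotient 1, remainder 3
4 ÷ 3 → quotient 1, remainder 1
3 ÷ 1 → quotient 3, remainder 0

[8; 1, 1, 3]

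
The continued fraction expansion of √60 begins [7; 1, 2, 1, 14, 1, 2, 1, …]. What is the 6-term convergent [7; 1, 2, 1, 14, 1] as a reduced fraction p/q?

488/63

Work from the innermost term outward:
Start with 1.
14 + 1/(1/1) = 14 + 1/1 = 15/1
1 + 1/(15/1) = 1 + 1/15 = 16/15
2 + 1/(16/15) = 2 + 15/16 = 47/16
1 + 1/(47/16) = 1 + 16/47 = 63/47
7 + 1/(63/47) = 7 + 47/63 = 488/63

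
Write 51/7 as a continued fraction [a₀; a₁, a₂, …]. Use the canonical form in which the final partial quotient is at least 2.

51 = 7·7 + 2, so a_0 = 7
7 = 3·2 + 1, so a_1 = 3
2 = 2·1 + 0, so a_2 = 2

[7; 3, 2]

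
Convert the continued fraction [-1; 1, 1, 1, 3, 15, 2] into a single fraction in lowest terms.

-126/347

a_0 = -1: -1/1
a_1 = 1: 0/1
a_2 = 1: -1/2
a_3 = 1: -1/3
a_4 = 3: -4/11
a_5 = 15: -61/168
a_6 = 2: -126/347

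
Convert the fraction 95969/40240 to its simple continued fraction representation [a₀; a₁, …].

[2; 2, 1, 1, 2, 19, 3, 52]

Run the Euclidean algorithm, recording each quotient:
95969 ÷ 40240 → quotient 2, remainder 15489
40240 ÷ 15489 → quotient 2, remainder 9262
15489 ÷ 9262 → quotient 1, remainder 6227
9262 ÷ 6227 → quotient 1, remainder 3035
6227 ÷ 3035 → quotient 2, remainder 157
3035 ÷ 157 → quotient 19, remainder 52
157 ÷ 52 → quotient 3, remainder 1
52 ÷ 1 → quotient 52, remainder 0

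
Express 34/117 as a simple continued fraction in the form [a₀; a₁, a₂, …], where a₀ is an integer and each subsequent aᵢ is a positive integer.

[0; 3, 2, 3, 1, 3]

34 ÷ 117 → quotient 0, remainder 34
117 ÷ 34 → quotient 3, remainder 15
34 ÷ 15 → quotient 2, remainder 4
15 ÷ 4 → quotient 3, remainder 3
4 ÷ 3 → quotient 1, remainder 1
3 ÷ 1 → quotient 3, remainder 0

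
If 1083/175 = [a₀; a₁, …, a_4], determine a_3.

1083 ÷ 175 → quotient 6, remainder 33
175 ÷ 33 → quotient 5, remainder 10
33 ÷ 10 → quotient 3, remainder 3
10 ÷ 3 → quotient 3, remainder 1

3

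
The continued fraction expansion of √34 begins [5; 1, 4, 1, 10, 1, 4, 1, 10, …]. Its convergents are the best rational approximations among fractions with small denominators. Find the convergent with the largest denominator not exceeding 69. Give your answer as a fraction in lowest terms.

379/65

a_0 = 5: 5/1  (≤ bound)
a_1 = 1: 6/1  (≤ bound)
a_2 = 4: 29/5  (≤ bound)
a_3 = 1: 35/6  (≤ bound)
a_4 = 10: 379/65  (≤ bound)
a_5 = 1: 414/71  (> 69, stop)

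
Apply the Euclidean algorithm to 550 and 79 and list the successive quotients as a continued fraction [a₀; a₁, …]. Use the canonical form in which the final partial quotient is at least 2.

550 = 6·79 + 76, so a_0 = 6
79 = 1·76 + 3, so a_1 = 1
76 = 25·3 + 1, so a_2 = 25
3 = 3·1 + 0, so a_3 = 3

[6; 1, 25, 3]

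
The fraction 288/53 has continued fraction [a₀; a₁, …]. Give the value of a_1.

288 = 5·53 + 23, so a_0 = 5
53 = 2·23 + 7, so a_1 = 2

2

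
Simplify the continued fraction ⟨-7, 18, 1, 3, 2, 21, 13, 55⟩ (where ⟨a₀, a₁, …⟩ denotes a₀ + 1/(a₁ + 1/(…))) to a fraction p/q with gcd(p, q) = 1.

Build up convergents one term at a time:
a_0 = -7: -7/1
a_1 = 18: -125/18
a_2 = 1: -132/19
a_3 = 3: -521/75
a_4 = 2: -1174/169
a_5 = 21: -25175/3624
a_6 = 13: -328449/47281
a_7 = 55: -18089870/2604079

-18089870/2604079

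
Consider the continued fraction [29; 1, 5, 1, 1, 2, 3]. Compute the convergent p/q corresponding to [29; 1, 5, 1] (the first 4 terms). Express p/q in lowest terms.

Collapse the nested fraction from the inside out:
Start with 1.
5 + 1/(1/1) = 5 + 1/1 = 6/1
1 + 1/(6/1) = 1 + 1/6 = 7/6
29 + 1/(7/6) = 29 + 6/7 = 209/7

209/7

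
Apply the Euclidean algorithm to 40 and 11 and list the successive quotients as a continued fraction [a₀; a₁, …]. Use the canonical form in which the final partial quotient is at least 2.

[3; 1, 1, 1, 3]

40 = 3·11 + 7, so a_0 = 3
11 = 1·7 + 4, so a_1 = 1
7 = 1·4 + 3, so a_2 = 1
4 = 1·3 + 1, so a_3 = 1
3 = 3·1 + 0, so a_4 = 3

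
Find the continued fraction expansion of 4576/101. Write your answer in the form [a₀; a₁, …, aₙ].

Run the Euclidean algorithm, recording each quotient:
⌊4576/101⌋ = 45, remainder 31
⌊101/31⌋ = 3, remainder 8
⌊31/8⌋ = 3, remainder 7
⌊8/7⌋ = 1, remainder 1
⌊7/1⌋ = 7, remainder 0

[45; 3, 3, 1, 7]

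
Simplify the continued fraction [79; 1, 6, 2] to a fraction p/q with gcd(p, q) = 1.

1198/15

Start with 2.
6 + 1/(2/1) = 6 + 1/2 = 13/2
1 + 1/(13/2) = 1 + 2/13 = 15/13
79 + 1/(15/13) = 79 + 13/15 = 1198/15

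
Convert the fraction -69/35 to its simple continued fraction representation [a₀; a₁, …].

[-2; 35]

⌊-69/35⌋ = -2, remainder 1
⌊35/1⌋ = 35, remainder 0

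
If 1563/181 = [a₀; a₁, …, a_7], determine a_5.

1563 ÷ 181 → quotient 8, remainder 115
181 ÷ 115 → quotient 1, remainder 66
115 ÷ 66 → quotient 1, remainder 49
66 ÷ 49 → quotient 1, remainder 17
49 ÷ 17 → quotient 2, remainder 15
17 ÷ 15 → quotient 1, remainder 2

1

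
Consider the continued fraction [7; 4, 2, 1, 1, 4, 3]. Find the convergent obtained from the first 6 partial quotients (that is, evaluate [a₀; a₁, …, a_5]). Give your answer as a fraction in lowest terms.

Compute successive convergents:
a_0 = 7: 7/1
a_1 = 4: 29/4
a_2 = 2: 65/9
a_3 = 1: 94/13
a_4 = 1: 159/22
a_5 = 4: 730/101

730/101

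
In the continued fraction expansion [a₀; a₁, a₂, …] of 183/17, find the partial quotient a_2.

3

Apply division with remainder until the remainder is 0:
183 = 10·17 + 13, so a_0 = 10
17 = 1·13 + 4, so a_1 = 1
13 = 3·4 + 1, so a_2 = 3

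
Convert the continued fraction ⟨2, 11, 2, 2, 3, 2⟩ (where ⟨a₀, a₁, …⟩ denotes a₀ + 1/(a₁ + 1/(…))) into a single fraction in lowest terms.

a_0 = 2: 2/1
a_1 = 11: 23/11
a_2 = 2: 48/23
a_3 = 2: 119/57
a_4 = 3: 405/194
a_5 = 2: 929/445

929/445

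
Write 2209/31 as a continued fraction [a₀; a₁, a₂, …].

⌊2209/31⌋ = 71, remainder 8
⌊31/8⌋ = 3, remainder 7
⌊8/7⌋ = 1, remainder 1
⌊7/1⌋ = 7, remainder 0

[71; 3, 1, 7]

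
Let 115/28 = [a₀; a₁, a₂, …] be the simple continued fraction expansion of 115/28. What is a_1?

9

Repeatedly divide and take the remainder:
115 ÷ 28 → quotient 4, remainder 3
28 ÷ 3 → quotient 9, remainder 1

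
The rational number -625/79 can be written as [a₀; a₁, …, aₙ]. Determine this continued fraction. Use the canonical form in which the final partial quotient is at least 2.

-625 = -8·79 + 7, so a_0 = -8
79 = 11·7 + 2, so a_1 = 11
7 = 3·2 + 1, so a_2 = 3
2 = 2·1 + 0, so a_3 = 2

[-8; 11, 3, 2]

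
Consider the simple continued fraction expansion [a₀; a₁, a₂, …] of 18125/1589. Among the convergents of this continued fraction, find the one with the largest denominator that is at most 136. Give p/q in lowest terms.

a_0 = 11: 11/1  (≤ bound)
a_1 = 2: 23/2  (≤ bound)
a_2 = 2: 57/5  (≤ bound)
a_3 = 5: 308/27  (≤ bound)
a_4 = 1: 365/32  (≤ bound)
a_5 = 2: 1038/91  (≤ bound)
a_6 = 2: 2441/214  (> 136, stop)

1038/91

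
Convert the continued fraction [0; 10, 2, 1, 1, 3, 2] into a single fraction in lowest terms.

Collapse the nested fraction from the inside out:
Start with 2.
3 + 1/(2/1) = 3 + 1/2 = 7/2
1 + 1/(7/2) = 1 + 2/7 = 9/7
1 + 1/(9/7) = 1 + 7/9 = 16/9
2 + 1/(16/9) = 2 + 9/16 = 41/16
10 + 1/(41/16) = 10 + 16/41 = 426/41
0 + 1/(426/41) = 0 + 41/426 = 41/426

41/426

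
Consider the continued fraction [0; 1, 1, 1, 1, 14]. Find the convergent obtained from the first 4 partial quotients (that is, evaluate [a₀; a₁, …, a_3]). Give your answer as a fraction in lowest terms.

2/3

a_0 = 0: 0/1
a_1 = 1: 1/1
a_2 = 1: 1/2
a_3 = 1: 2/3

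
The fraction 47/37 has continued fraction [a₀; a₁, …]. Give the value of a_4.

3

Apply division with remainder until the remainder is 0:
47 ÷ 37 → quotient 1, remainder 10
37 ÷ 10 → quotient 3, remainder 7
10 ÷ 7 → quotient 1, remainder 3
7 ÷ 3 → quotient 2, remainder 1
3 ÷ 1 → quotient 3, remainder 0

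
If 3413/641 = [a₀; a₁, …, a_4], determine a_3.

Run the Euclidean algorithm, recording each quotient:
3413 ÷ 641 → quotient 5, remainder 208
641 ÷ 208 → quotient 3, remainder 17
208 ÷ 17 → quotient 12, remainder 4
17 ÷ 4 → quotient 4, remainder 1

4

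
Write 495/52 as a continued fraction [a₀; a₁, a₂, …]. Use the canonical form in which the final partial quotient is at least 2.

[9; 1, 1, 12, 2]

495 = 9·52 + 27, so a_0 = 9
52 = 1·27 + 25, so a_1 = 1
27 = 1·25 + 2, so a_2 = 1
25 = 12·2 + 1, so a_3 = 12
2 = 2·1 + 0, so a_4 = 2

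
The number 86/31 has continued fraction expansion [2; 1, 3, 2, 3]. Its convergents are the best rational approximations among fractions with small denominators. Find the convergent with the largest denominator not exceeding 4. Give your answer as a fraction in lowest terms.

11/4

List convergents until the denominator exceeds the bound:
a_0 = 2: 2/1  (≤ bound)
a_1 = 1: 3/1  (≤ bound)
a_2 = 3: 11/4  (≤ bound)
a_3 = 2: 25/9  (> 4, stop)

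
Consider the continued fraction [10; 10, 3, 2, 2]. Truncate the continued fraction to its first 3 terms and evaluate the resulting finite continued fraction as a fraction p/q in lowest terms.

Build up convergents one term at a time:
a_0 = 10: 10/1
a_1 = 10: 101/10
a_2 = 3: 313/31

313/31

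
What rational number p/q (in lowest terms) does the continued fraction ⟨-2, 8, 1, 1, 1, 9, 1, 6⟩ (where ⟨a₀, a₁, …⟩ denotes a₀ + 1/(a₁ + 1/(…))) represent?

-3605/1913

Start with 6.
1 + 1/(6/1) = 1 + 1/6 = 7/6
9 + 1/(7/6) = 9 + 6/7 = 69/7
1 + 1/(69/7) = 1 + 7/69 = 76/69
1 + 1/(76/69) = 1 + 69/76 = 145/76
1 + 1/(145/76) = 1 + 76/145 = 221/145
8 + 1/(221/145) = 8 + 145/221 = 1913/221
-2 + 1/(1913/221) = -2 + 221/1913 = -3605/1913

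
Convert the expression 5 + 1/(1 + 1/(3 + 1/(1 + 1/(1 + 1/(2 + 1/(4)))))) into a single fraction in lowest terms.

584/101

Use the convergent recurrence hₖ = aₖ·hₖ₋₁ + hₖ₋₂ (and likewise for the denominators kₖ):
a_0 = 5: 5/1
a_1 = 1: 6/1
a_2 = 3: 23/4
a_3 = 1: 29/5
a_4 = 1: 52/9
a_5 = 2: 133/23
a_6 = 4: 584/101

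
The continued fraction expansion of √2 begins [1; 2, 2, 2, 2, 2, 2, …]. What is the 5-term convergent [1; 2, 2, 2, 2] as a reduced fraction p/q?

41/29

Work from the innermost term outward:
Start with 2.
2 + 1/(2/1) = 2 + 1/2 = 5/2
2 + 1/(5/2) = 2 + 2/5 = 12/5
2 + 1/(12/5) = 2 + 5/12 = 29/12
1 + 1/(29/12) = 1 + 12/29 = 41/29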